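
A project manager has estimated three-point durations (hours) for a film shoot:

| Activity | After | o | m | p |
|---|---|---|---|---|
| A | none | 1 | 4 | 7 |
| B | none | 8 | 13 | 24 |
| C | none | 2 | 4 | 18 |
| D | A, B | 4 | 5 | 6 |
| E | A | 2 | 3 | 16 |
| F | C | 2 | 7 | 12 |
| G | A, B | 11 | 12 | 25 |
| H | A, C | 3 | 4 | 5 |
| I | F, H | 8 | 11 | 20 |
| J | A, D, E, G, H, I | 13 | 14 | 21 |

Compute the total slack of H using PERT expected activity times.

6 hours

te_A = (1 + 4·4 + 7)/6 = 24/6 = 4
te_B = (8 + 4·13 + 24)/6 = 84/6 = 14
te_C = (2 + 4·4 + 18)/6 = 36/6 = 6
te_D = (4 + 4·5 + 6)/6 = 30/6 = 5
te_E = (2 + 4·3 + 16)/6 = 30/6 = 5
te_F = (2 + 4·7 + 12)/6 = 42/6 = 7
te_G = (11 + 4·12 + 25)/6 = 84/6 = 14
te_H = (3 + 4·4 + 5)/6 = 24/6 = 4
te_I = (8 + 4·11 + 20)/6 = 72/6 = 12
te_J = (13 + 4·14 + 21)/6 = 90/6 = 15

Forward pass:
ES_A = 0; EF_A = 4
ES_B = 0; EF_B = 14
ES_C = 0; EF_C = 6
ES_D = max(EF_A=4, EF_B=14) = 14; EF_D = 14+5 = 19
ES_E = 4; EF_E = 4+5 = 9
ES_F = 6; EF_F = 6+7 = 13
ES_G = max(EF_A=4, EF_B=14) = 14; EF_G = 14+14 = 28
ES_H = max(EF_A=4, EF_C=6) = 6; EF_H = 6+4 = 10
ES_I = max(EF_F=13, EF_H=10) = 13; EF_I = 13+12 = 25
ES_J = max(EF_A=4, EF_D=19, EF_E=9, EF_G=28, EF_H=10, EF_I=25) = 28; EF_J = 28+15 = 43
Expected project duration μ = 43 hours. Critical path: B → G → J.

Backward pass:
LF_J = 43; LS_J = 43−15 = 28
LF_I = LS_J = 28; LS_I = 28−12 = 16
LF_H = min(LS_I=16, LS_J=28) = 16; LS_H = 16−4 = 12
LF_G = LS_J = 28; LS_G = 28−14 = 14
LF_F = LS_I = 16; LS_F = 16−7 = 9
LF_E = LS_J = 28; LS_E = 28−5 = 23
LF_D = LS_J = 28; LS_D = 28−5 = 23
LF_C = min(LS_F=9, LS_H=12) = 9; LS_C = 9−6 = 3
LF_B = min(LS_D=23, LS_G=14) = 14; LS_B = 14−14 = 0
LF_A = min(LS_D=23, LS_E=23, LS_G=14, LS_H=12, LS_J=28) = 12; LS_A = 12−4 = 8
Slack_H = LS_H − ES_H = 12 − 6 = 6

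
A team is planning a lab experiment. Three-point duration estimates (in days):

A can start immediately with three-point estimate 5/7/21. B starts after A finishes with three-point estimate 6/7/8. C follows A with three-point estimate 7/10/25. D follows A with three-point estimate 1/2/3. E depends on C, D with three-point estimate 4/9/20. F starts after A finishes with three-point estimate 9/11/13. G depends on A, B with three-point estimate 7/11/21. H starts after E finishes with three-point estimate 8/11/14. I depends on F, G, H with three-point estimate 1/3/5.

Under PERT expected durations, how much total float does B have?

14 days

te_A = (5 + 4·7 + 21)/6 = 54/6 = 9
te_B = (6 + 4·7 + 8)/6 = 42/6 = 7
te_C = (7 + 4·10 + 25)/6 = 72/6 = 12
te_D = (1 + 4·2 + 3)/6 = 12/6 = 2
te_E = (4 + 4·9 + 20)/6 = 60/6 = 10
te_F = (9 + 4·11 + 13)/6 = 66/6 = 11
te_G = (7 + 4·11 + 21)/6 = 72/6 = 12
te_H = (8 + 4·11 + 14)/6 = 66/6 = 11
te_I = (1 + 4·3 + 5)/6 = 18/6 = 3

Forward pass:
ES_A = 0; EF_A = 9
ES_B = 9; EF_B = 9+7 = 16
ES_C = 9; EF_C = 9+12 = 21
ES_D = 9; EF_D = 9+2 = 11
ES_E = max(EF_C=21, EF_D=11) = 21; EF_E = 21+10 = 31
ES_F = 9; EF_F = 9+11 = 20
ES_G = max(EF_A=9, EF_B=16) = 16; EF_G = 16+12 = 28
ES_H = 31; EF_H = 31+11 = 42
ES_I = max(EF_F=20, EF_G=28, EF_H=42) = 42; EF_I = 42+3 = 45
Expected project duration μ = 45 days. Critical path: A → C → E → H → I.

Backward pass:
LF_I = 45; LS_I = 45−3 = 42
LF_H = LS_I = 42; LS_H = 42−11 = 31
LF_G = LS_I = 42; LS_G = 42−12 = 30
LF_F = LS_I = 42; LS_F = 42−11 = 31
LF_E = LS_H = 31; LS_E = 31−10 = 21
LF_D = LS_E = 21; LS_D = 21−2 = 19
LF_C = LS_E = 21; LS_C = 21−12 = 9
LF_B = LS_G = 30; LS_B = 30−7 = 23
LF_A = min(LS_B=23, LS_C=9, LS_D=19, LS_F=31, LS_G=30) = 9; LS_A = 9−9 = 0
Slack_B = LS_B − ES_B = 23 − 9 = 14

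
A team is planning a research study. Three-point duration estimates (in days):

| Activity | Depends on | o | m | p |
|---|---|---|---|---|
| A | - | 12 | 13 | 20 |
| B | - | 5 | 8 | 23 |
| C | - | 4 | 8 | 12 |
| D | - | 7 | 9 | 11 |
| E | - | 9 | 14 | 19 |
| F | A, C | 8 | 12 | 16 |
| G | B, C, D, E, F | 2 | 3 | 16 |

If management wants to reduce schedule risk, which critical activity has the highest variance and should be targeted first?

G

te_A = (12 + 4·13 + 20)/6 = 84/6 = 14; σ²_A = ((20−12)/6)² = 1.778
te_B = (5 + 4·8 + 23)/6 = 60/6 = 10; σ²_B = ((23−5)/6)² = 9.000
te_C = (4 + 4·8 + 12)/6 = 48/6 = 8; σ²_C = ((12−4)/6)² = 1.778
te_D = (7 + 4·9 + 11)/6 = 54/6 = 9; σ²_D = ((11−7)/6)² = 0.444
te_E = (9 + 4·14 + 19)/6 = 84/6 = 14; σ²_E = ((19−9)/6)² = 2.778
te_F = (8 + 4·12 + 16)/6 = 72/6 = 12; σ²_F = ((16−8)/6)² = 1.778
te_G = (2 + 4·3 + 16)/6 = 30/6 = 5; σ²_G = ((16−2)/6)² = 5.444

Forward pass:
ES_A = 0; EF_A = 14
ES_B = 0; EF_B = 10
ES_C = 0; EF_C = 8
ES_D = 0; EF_D = 9
ES_E = 0; EF_E = 14
ES_F = max(EF_A=14, EF_C=8) = 14; EF_F = 14+12 = 26
ES_G = max(EF_B=10, EF_C=8, EF_D=9, EF_E=14, EF_F=26) = 26; EF_G = 26+5 = 31
Expected project duration μ = 31 days. Critical path: A → F → G.

Variances on critical path: σ²_A=1.778, σ²_F=1.778, σ²_G=5.444.
Largest is σ²_G = 5.444.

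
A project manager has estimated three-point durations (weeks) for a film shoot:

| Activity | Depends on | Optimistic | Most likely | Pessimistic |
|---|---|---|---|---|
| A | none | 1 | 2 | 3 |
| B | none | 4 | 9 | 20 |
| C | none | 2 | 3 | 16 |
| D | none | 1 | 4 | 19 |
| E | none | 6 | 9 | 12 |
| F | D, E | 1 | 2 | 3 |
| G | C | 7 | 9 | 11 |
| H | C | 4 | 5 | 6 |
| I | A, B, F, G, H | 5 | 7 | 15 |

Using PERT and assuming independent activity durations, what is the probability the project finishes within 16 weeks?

te_A = (1 + 4·2 + 3)/6 = 12/6 = 2; σ²_A = ((3−1)/6)² = 0.111
te_B = (4 + 4·9 + 20)/6 = 60/6 = 10; σ²_B = ((20−4)/6)² = 7.111
te_C = (2 + 4·3 + 16)/6 = 30/6 = 5; σ²_C = ((16−2)/6)² = 5.444
te_D = (1 + 4·4 + 19)/6 = 36/6 = 6; σ²_D = ((19−1)/6)² = 9.000
te_E = (6 + 4·9 + 12)/6 = 54/6 = 9; σ²_E = ((12−6)/6)² = 1.000
te_F = (1 + 4·2 + 3)/6 = 12/6 = 2; σ²_F = ((3−1)/6)² = 0.111
te_G = (7 + 4·9 + 11)/6 = 54/6 = 9; σ²_G = ((11−7)/6)² = 0.444
te_H = (4 + 4·5 + 6)/6 = 30/6 = 5; σ²_H = ((6−4)/6)² = 0.111
te_I = (5 + 4·7 + 15)/6 = 48/6 = 8; σ²_I = ((15−5)/6)² = 2.778

Forward pass:
ES_A = 0; EF_A = 2
ES_B = 0; EF_B = 10
ES_C = 0; EF_C = 5
ES_D = 0; EF_D = 6
ES_E = 0; EF_E = 9
ES_F = max(EF_D=6, EF_E=9) = 9; EF_F = 9+2 = 11
ES_G = 5; EF_G = 5+9 = 14
ES_H = 5; EF_H = 5+5 = 10
ES_I = max(EF_A=2, EF_B=10, EF_F=11, EF_G=14, EF_H=10) = 14; EF_I = 14+8 = 22
Expected project duration μ = 22 weeks. Critical path: C → G → I.

Variance along critical path = 5.444 + 0.444 + 2.778 = 8.667; σ = √8.667 = 2.944 weeks.
Z = (16 − 22) / 2.944 = -2.038
P(T ≤ 16) = Φ(-2.038) ≈ 0.021

0.021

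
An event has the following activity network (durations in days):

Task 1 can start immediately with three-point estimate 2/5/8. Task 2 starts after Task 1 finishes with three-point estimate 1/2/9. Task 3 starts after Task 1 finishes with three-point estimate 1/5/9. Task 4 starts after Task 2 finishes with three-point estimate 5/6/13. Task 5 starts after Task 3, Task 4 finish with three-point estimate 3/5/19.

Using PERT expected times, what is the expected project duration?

te_Task 1 = (2 + 4·5 + 8)/6 = 30/6 = 5
te_Task 2 = (1 + 4·2 + 9)/6 = 18/6 = 3
te_Task 3 = (1 + 4·5 + 9)/6 = 30/6 = 5
te_Task 4 = (5 + 4·6 + 13)/6 = 42/6 = 7
te_Task 5 = (3 + 4·5 + 19)/6 = 42/6 = 7

Forward pass:
ES_Task 1 = 0; EF_Task 1 = 5
ES_Task 2 = 5; EF_Task 2 = 5+3 = 8
ES_Task 3 = 5; EF_Task 3 = 5+5 = 10
ES_Task 4 = 8; EF_Task 4 = 8+7 = 15
ES_Task 5 = max(EF_Task 3=10, EF_Task 4=15) = 15; EF_Task 5 = 15+7 = 22
Expected project duration μ = 22 days. Critical path: Task 1 → Task 2 → Task 4 → Task 5.

22 days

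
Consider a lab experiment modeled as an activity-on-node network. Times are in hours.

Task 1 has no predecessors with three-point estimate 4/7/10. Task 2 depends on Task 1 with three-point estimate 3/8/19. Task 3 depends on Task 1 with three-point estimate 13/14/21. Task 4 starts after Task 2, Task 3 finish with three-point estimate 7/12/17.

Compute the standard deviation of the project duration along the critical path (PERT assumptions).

2.36 hours

te_Task 1 = (4 + 4·7 + 10)/6 = 42/6 = 7; σ²_Task 1 = ((10−4)/6)² = 1.000
te_Task 2 = (3 + 4·8 + 19)/6 = 54/6 = 9; σ²_Task 2 = ((19−3)/6)² = 7.111
te_Task 3 = (13 + 4·14 + 21)/6 = 90/6 = 15; σ²_Task 3 = ((21−13)/6)² = 1.778
te_Task 4 = (7 + 4·12 + 17)/6 = 72/6 = 12; σ²_Task 4 = ((17−7)/6)² = 2.778

Forward pass:
ES_Task 1 = 0; EF_Task 1 = 7
ES_Task 2 = 7; EF_Task 2 = 7+9 = 16
ES_Task 3 = 7; EF_Task 3 = 7+15 = 22
ES_Task 4 = max(EF_Task 2=16, EF_Task 3=22) = 22; EF_Task 4 = 22+12 = 34
Expected project duration μ = 34 hours. Critical path: Task 1 → Task 3 → Task 4.

Variance along critical path = 1.000 + 1.778 + 2.778 = 5.556
σ = √5.556 = 2.357 hours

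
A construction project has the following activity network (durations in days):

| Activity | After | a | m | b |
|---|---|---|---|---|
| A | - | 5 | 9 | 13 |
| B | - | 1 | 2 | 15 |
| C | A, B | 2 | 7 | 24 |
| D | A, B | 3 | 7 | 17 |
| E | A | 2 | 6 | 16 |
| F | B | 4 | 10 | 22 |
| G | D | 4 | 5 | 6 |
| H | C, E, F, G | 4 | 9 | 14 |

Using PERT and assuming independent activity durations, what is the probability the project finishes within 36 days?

0.942

te_A = (5 + 4·9 + 13)/6 = 54/6 = 9; σ²_A = ((13−5)/6)² = 1.778
te_B = (1 + 4·2 + 15)/6 = 24/6 = 4; σ²_B = ((15−1)/6)² = 5.444
te_C = (2 + 4·7 + 24)/6 = 54/6 = 9; σ²_C = ((24−2)/6)² = 13.444
te_D = (3 + 4·7 + 17)/6 = 48/6 = 8; σ²_D = ((17−3)/6)² = 5.444
te_E = (2 + 4·6 + 16)/6 = 42/6 = 7; σ²_E = ((16−2)/6)² = 5.444
te_F = (4 + 4·10 + 22)/6 = 66/6 = 11; σ²_F = ((22−4)/6)² = 9.000
te_G = (4 + 4·5 + 6)/6 = 30/6 = 5; σ²_G = ((6−4)/6)² = 0.111
te_H = (4 + 4·9 + 14)/6 = 54/6 = 9; σ²_H = ((14−4)/6)² = 2.778

Forward pass:
ES_A = 0; EF_A = 9
ES_B = 0; EF_B = 4
ES_C = max(EF_A=9, EF_B=4) = 9; EF_C = 9+9 = 18
ES_D = max(EF_A=9, EF_B=4) = 9; EF_D = 9+8 = 17
ES_E = 9; EF_E = 9+7 = 16
ES_F = 4; EF_F = 4+11 = 15
ES_G = 17; EF_G = 17+5 = 22
ES_H = max(EF_C=18, EF_E=16, EF_F=15, EF_G=22) = 22; EF_H = 22+9 = 31
Expected project duration μ = 31 days. Critical path: A → D → G → H.

Variance along critical path = 1.778 + 5.444 + 0.111 + 2.778 = 10.111; σ = √10.111 = 3.180 days.
Z = (36 − 31) / 3.180 = 1.572
P(T ≤ 36) = Φ(1.572) ≈ 0.942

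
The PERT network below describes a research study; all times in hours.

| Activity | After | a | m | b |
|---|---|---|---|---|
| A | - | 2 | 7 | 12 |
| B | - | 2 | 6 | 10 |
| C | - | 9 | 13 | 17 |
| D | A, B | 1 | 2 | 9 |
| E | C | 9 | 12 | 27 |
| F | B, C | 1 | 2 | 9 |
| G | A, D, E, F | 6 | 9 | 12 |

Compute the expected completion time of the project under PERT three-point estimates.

36 hours

te_A = (2 + 4·7 + 12)/6 = 42/6 = 7
te_B = (2 + 4·6 + 10)/6 = 36/6 = 6
te_C = (9 + 4·13 + 17)/6 = 78/6 = 13
te_D = (1 + 4·2 + 9)/6 = 18/6 = 3
te_E = (9 + 4·12 + 27)/6 = 84/6 = 14
te_F = (1 + 4·2 + 9)/6 = 18/6 = 3
te_G = (6 + 4·9 + 12)/6 = 54/6 = 9

Forward pass:
ES_A = 0; EF_A = 7
ES_B = 0; EF_B = 6
ES_C = 0; EF_C = 13
ES_D = max(EF_A=7, EF_B=6) = 7; EF_D = 7+3 = 10
ES_E = 13; EF_E = 13+14 = 27
ES_F = max(EF_B=6, EF_C=13) = 13; EF_F = 13+3 = 16
ES_G = max(EF_A=7, EF_D=10, EF_E=27, EF_F=16) = 27; EF_G = 27+9 = 36
Expected project duration μ = 36 hours. Critical path: C → E → G.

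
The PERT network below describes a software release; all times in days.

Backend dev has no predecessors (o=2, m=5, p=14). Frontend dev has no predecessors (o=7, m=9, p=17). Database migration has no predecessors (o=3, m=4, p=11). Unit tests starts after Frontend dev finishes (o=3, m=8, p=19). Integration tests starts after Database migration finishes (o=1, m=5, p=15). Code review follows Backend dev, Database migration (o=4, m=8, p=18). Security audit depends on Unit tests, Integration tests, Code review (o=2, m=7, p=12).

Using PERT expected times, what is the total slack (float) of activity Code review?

4 days

te_Backend dev = (2 + 4·5 + 14)/6 = 36/6 = 6
te_Frontend dev = (7 + 4·9 + 17)/6 = 60/6 = 10
te_Database migration = (3 + 4·4 + 11)/6 = 30/6 = 5
te_Unit tests = (3 + 4·8 + 19)/6 = 54/6 = 9
te_Integration tests = (1 + 4·5 + 15)/6 = 36/6 = 6
te_Code review = (4 + 4·8 + 18)/6 = 54/6 = 9
te_Security audit = (2 + 4·7 + 12)/6 = 42/6 = 7

Forward pass:
ES_Backend dev = 0; EF_Backend dev = 6
ES_Frontend dev = 0; EF_Frontend dev = 10
ES_Database migration = 0; EF_Database migration = 5
ES_Unit tests = 10; EF_Unit tests = 10+9 = 19
ES_Integration tests = 5; EF_Integration tests = 5+6 = 11
ES_Code review = max(EF_Backend dev=6, EF_Database migration=5) = 6; EF_Code review = 6+9 = 15
ES_Security audit = max(EF_Unit tests=19, EF_Integration tests=11, EF_Code review=15) = 19; EF_Security audit = 19+7 = 26
Expected project duration μ = 26 days. Critical path: Frontend dev → Unit tests → Security audit.

Backward pass:
LF_Security audit = 26; LS_Security audit = 26−7 = 19
LF_Code review = LS_Security audit = 19; LS_Code review = 19−9 = 10
LF_Integration tests = LS_Security audit = 19; LS_Integration tests = 19−6 = 13
LF_Unit tests = LS_Security audit = 19; LS_Unit tests = 19−9 = 10
LF_Database migration = min(LS_Integration tests=13, LS_Code review=10) = 10; LS_Database migration = 10−5 = 5
LF_Frontend dev = LS_Unit tests = 10; LS_Frontend dev = 10−10 = 0
LF_Backend dev = LS_Code review = 10; LS_Backend dev = 10−6 = 4
Slack_Code review = LS_Code review − ES_Code review = 10 − 6 = 4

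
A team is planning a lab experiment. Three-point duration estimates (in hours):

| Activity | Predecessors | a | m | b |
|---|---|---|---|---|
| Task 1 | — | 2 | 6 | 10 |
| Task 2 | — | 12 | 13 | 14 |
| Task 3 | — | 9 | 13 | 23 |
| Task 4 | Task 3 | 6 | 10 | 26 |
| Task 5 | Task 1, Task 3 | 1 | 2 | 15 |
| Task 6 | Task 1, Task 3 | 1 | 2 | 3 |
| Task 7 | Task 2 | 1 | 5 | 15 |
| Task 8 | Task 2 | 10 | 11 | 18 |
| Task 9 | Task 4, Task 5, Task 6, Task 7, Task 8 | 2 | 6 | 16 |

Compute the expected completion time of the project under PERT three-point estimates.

te_Task 1 = (2 + 4·6 + 10)/6 = 36/6 = 6
te_Task 2 = (12 + 4·13 + 14)/6 = 78/6 = 13
te_Task 3 = (9 + 4·13 + 23)/6 = 84/6 = 14
te_Task 4 = (6 + 4·10 + 26)/6 = 72/6 = 12
te_Task 5 = (1 + 4·2 + 15)/6 = 24/6 = 4
te_Task 6 = (1 + 4·2 + 3)/6 = 12/6 = 2
te_Task 7 = (1 + 4·5 + 15)/6 = 36/6 = 6
te_Task 8 = (10 + 4·11 + 18)/6 = 72/6 = 12
te_Task 9 = (2 + 4·6 + 16)/6 = 42/6 = 7

Forward pass:
ES_Task 1 = 0; EF_Task 1 = 6
ES_Task 2 = 0; EF_Task 2 = 13
ES_Task 3 = 0; EF_Task 3 = 14
ES_Task 4 = 14; EF_Task 4 = 14+12 = 26
ES_Task 5 = max(EF_Task 1=6, EF_Task 3=14) = 14; EF_Task 5 = 14+4 = 18
ES_Task 6 = max(EF_Task 1=6, EF_Task 3=14) = 14; EF_Task 6 = 14+2 = 16
ES_Task 7 = 13; EF_Task 7 = 13+6 = 19
ES_Task 8 = 13; EF_Task 8 = 13+12 = 25
ES_Task 9 = max(EF_Task 4=26, EF_Task 5=18, EF_Task 6=16, EF_Task 7=19, EF_Task 8=25) = 26; EF_Task 9 = 26+7 = 33
Expected project duration μ = 33 hours. Critical path: Task 3 → Task 4 → Task 9.

33 hours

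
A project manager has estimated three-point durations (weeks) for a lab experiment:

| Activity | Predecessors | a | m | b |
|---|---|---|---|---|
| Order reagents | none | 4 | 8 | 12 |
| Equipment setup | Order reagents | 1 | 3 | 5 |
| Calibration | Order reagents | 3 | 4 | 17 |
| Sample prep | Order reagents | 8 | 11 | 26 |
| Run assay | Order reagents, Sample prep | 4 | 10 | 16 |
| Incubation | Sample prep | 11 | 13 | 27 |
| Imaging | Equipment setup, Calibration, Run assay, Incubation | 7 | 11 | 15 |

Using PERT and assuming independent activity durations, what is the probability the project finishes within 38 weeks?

0.021

te_Order reagents = (4 + 4·8 + 12)/6 = 48/6 = 8; σ²_Order reagents = ((12−4)/6)² = 1.778
te_Equipment setup = (1 + 4·3 + 5)/6 = 18/6 = 3; σ²_Equipment setup = ((5−1)/6)² = 0.444
te_Calibration = (3 + 4·4 + 17)/6 = 36/6 = 6; σ²_Calibration = ((17−3)/6)² = 5.444
te_Sample prep = (8 + 4·11 + 26)/6 = 78/6 = 13; σ²_Sample prep = ((26−8)/6)² = 9.000
te_Run assay = (4 + 4·10 + 16)/6 = 60/6 = 10; σ²_Run assay = ((16−4)/6)² = 4.000
te_Incubation = (11 + 4·13 + 27)/6 = 90/6 = 15; σ²_Incubation = ((27−11)/6)² = 7.111
te_Imaging = (7 + 4·11 + 15)/6 = 66/6 = 11; σ²_Imaging = ((15−7)/6)² = 1.778

Forward pass:
ES_Order reagents = 0; EF_Order reagents = 8
ES_Equipment setup = 8; EF_Equipment setup = 8+3 = 11
ES_Calibration = 8; EF_Calibration = 8+6 = 14
ES_Sample prep = 8; EF_Sample prep = 8+13 = 21
ES_Run assay = max(EF_Order reagents=8, EF_Sample prep=21) = 21; EF_Run assay = 21+10 = 31
ES_Incubation = 21; EF_Incubation = 21+15 = 36
ES_Imaging = max(EF_Equipment setup=11, EF_Calibration=14, EF_Run assay=31, EF_Incubation=36) = 36; EF_Imaging = 36+11 = 47
Expected project duration μ = 47 weeks. Critical path: Order reagents → Sample prep → Incubation → Imaging.

Variance along critical path = 1.778 + 9.000 + 7.111 + 1.778 = 19.667; σ = √19.667 = 4.435 weeks.
Z = (38 − 47) / 4.435 = -2.029
P(T ≤ 38) = Φ(-2.029) ≈ 0.021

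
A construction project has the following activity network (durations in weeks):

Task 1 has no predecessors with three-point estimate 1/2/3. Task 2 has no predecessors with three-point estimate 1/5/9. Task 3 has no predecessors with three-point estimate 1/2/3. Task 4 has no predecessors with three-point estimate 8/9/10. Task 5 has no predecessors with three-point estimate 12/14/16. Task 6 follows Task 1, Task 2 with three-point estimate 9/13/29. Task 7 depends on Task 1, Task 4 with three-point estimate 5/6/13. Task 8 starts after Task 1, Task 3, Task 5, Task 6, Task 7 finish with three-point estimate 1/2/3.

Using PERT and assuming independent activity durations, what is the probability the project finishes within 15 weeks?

0.026

te_Task 1 = (1 + 4·2 + 3)/6 = 12/6 = 2; σ²_Task 1 = ((3−1)/6)² = 0.111
te_Task 2 = (1 + 4·5 + 9)/6 = 30/6 = 5; σ²_Task 2 = ((9−1)/6)² = 1.778
te_Task 3 = (1 + 4·2 + 3)/6 = 12/6 = 2; σ²_Task 3 = ((3−1)/6)² = 0.111
te_Task 4 = (8 + 4·9 + 10)/6 = 54/6 = 9; σ²_Task 4 = ((10−8)/6)² = 0.111
te_Task 5 = (12 + 4·14 + 16)/6 = 84/6 = 14; σ²_Task 5 = ((16−12)/6)² = 0.444
te_Task 6 = (9 + 4·13 + 29)/6 = 90/6 = 15; σ²_Task 6 = ((29−9)/6)² = 11.111
te_Task 7 = (5 + 4·6 + 13)/6 = 42/6 = 7; σ²_Task 7 = ((13−5)/6)² = 1.778
te_Task 8 = (1 + 4·2 + 3)/6 = 12/6 = 2; σ²_Task 8 = ((3−1)/6)² = 0.111

Forward pass:
ES_Task 1 = 0; EF_Task 1 = 2
ES_Task 2 = 0; EF_Task 2 = 5
ES_Task 3 = 0; EF_Task 3 = 2
ES_Task 4 = 0; EF_Task 4 = 9
ES_Task 5 = 0; EF_Task 5 = 14
ES_Task 6 = max(EF_Task 1=2, EF_Task 2=5) = 5; EF_Task 6 = 5+15 = 20
ES_Task 7 = max(EF_Task 1=2, EF_Task 4=9) = 9; EF_Task 7 = 9+7 = 16
ES_Task 8 = max(EF_Task 1=2, EF_Task 3=2, EF_Task 5=14, EF_Task 6=20, EF_Task 7=16) = 20; EF_Task 8 = 20+2 = 22
Expected project duration μ = 22 weeks. Critical path: Task 2 → Task 6 → Task 8.

Variance along critical path = 1.778 + 11.111 + 0.111 = 13.000; σ = √13.000 = 3.606 weeks.
Z = (15 − 22) / 3.606 = -1.941
P(T ≤ 15) = Φ(-1.941) ≈ 0.026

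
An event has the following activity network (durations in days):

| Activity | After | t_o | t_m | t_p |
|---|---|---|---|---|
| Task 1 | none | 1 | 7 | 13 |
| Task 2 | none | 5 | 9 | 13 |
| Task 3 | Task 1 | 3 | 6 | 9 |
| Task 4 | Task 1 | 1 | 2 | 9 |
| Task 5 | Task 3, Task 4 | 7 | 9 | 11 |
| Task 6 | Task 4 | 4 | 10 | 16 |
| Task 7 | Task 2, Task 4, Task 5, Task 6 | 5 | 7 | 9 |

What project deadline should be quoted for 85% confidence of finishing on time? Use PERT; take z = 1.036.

31.5 days

te_Task 1 = (1 + 4·7 + 13)/6 = 42/6 = 7; σ²_Task 1 = ((13−1)/6)² = 4.000
te_Task 2 = (5 + 4·9 + 13)/6 = 54/6 = 9; σ²_Task 2 = ((13−5)/6)² = 1.778
te_Task 3 = (3 + 4·6 + 9)/6 = 36/6 = 6; σ²_Task 3 = ((9−3)/6)² = 1.000
te_Task 4 = (1 + 4·2 + 9)/6 = 18/6 = 3; σ²_Task 4 = ((9−1)/6)² = 1.778
te_Task 5 = (7 + 4·9 + 11)/6 = 54/6 = 9; σ²_Task 5 = ((11−7)/6)² = 0.444
te_Task 6 = (4 + 4·10 + 16)/6 = 60/6 = 10; σ²_Task 6 = ((16−4)/6)² = 4.000
te_Task 7 = (5 + 4·7 + 9)/6 = 42/6 = 7; σ²_Task 7 = ((9−5)/6)² = 0.444

Forward pass:
ES_Task 1 = 0; EF_Task 1 = 7
ES_Task 2 = 0; EF_Task 2 = 9
ES_Task 3 = 7; EF_Task 3 = 7+6 = 13
ES_Task 4 = 7; EF_Task 4 = 7+3 = 10
ES_Task 5 = max(EF_Task 3=13, EF_Task 4=10) = 13; EF_Task 5 = 13+9 = 22
ES_Task 6 = 10; EF_Task 6 = 10+10 = 20
ES_Task 7 = max(EF_Task 2=9, EF_Task 4=10, EF_Task 5=22, EF_Task 6=20) = 22; EF_Task 7 = 22+7 = 29
Expected project duration μ = 29 days. Critical path: Task 1 → Task 3 → Task 5 → Task 7.

Variance along critical path = 4.000 + 1.000 + 0.444 + 0.444 = 5.889; σ = 2.427 days.
D = μ + z·σ = 29 + 1.036·2.427 = 31.5 days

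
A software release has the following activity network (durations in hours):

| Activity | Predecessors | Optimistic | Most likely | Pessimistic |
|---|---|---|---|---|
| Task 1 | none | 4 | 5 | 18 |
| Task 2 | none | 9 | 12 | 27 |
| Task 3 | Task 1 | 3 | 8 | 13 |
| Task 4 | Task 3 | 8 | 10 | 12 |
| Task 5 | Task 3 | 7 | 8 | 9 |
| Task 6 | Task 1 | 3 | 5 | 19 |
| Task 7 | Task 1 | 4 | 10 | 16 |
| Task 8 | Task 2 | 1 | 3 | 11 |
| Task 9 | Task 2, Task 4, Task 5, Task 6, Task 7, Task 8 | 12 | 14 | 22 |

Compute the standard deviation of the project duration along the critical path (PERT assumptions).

te_Task 1 = (4 + 4·5 + 18)/6 = 42/6 = 7; σ²_Task 1 = ((18−4)/6)² = 5.444
te_Task 2 = (9 + 4·12 + 27)/6 = 84/6 = 14; σ²_Task 2 = ((27−9)/6)² = 9.000
te_Task 3 = (3 + 4·8 + 13)/6 = 48/6 = 8; σ²_Task 3 = ((13−3)/6)² = 2.778
te_Task 4 = (8 + 4·10 + 12)/6 = 60/6 = 10; σ²_Task 4 = ((12−8)/6)² = 0.444
te_Task 5 = (7 + 4·8 + 9)/6 = 48/6 = 8; σ²_Task 5 = ((9−7)/6)² = 0.111
te_Task 6 = (3 + 4·5 + 19)/6 = 42/6 = 7; σ²_Task 6 = ((19−3)/6)² = 7.111
te_Task 7 = (4 + 4·10 + 16)/6 = 60/6 = 10; σ²_Task 7 = ((16−4)/6)² = 4.000
te_Task 8 = (1 + 4·3 + 11)/6 = 24/6 = 4; σ²_Task 8 = ((11−1)/6)² = 2.778
te_Task 9 = (12 + 4·14 + 22)/6 = 90/6 = 15; σ²_Task 9 = ((22−12)/6)² = 2.778

Forward pass:
ES_Task 1 = 0; EF_Task 1 = 7
ES_Task 2 = 0; EF_Task 2 = 14
ES_Task 3 = 7; EF_Task 3 = 7+8 = 15
ES_Task 4 = 15; EF_Task 4 = 15+10 = 25
ES_Task 5 = 15; EF_Task 5 = 15+8 = 23
ES_Task 6 = 7; EF_Task 6 = 7+7 = 14
ES_Task 7 = 7; EF_Task 7 = 7+10 = 17
ES_Task 8 = 14; EF_Task 8 = 14+4 = 18
ES_Task 9 = max(EF_Task 2=14, EF_Task 4=25, EF_Task 5=23, EF_Task 6=14, EF_Task 7=17, EF_Task 8=18) = 25; EF_Task 9 = 25+15 = 40
Expected project duration μ = 40 hours. Critical path: Task 1 → Task 3 → Task 4 → Task 9.

Variance along critical path = 5.444 + 2.778 + 0.444 + 2.778 = 11.444
σ = √11.444 = 3.383 hours

3.38 hours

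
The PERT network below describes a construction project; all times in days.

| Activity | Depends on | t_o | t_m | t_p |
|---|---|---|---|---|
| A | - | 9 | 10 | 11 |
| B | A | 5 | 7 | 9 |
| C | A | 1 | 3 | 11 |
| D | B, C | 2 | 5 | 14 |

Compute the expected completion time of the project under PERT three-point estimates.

te_A = (9 + 4·10 + 11)/6 = 60/6 = 10
te_B = (5 + 4·7 + 9)/6 = 42/6 = 7
te_C = (1 + 4·3 + 11)/6 = 24/6 = 4
te_D = (2 + 4·5 + 14)/6 = 36/6 = 6

Forward pass:
ES_A = 0; EF_A = 10
ES_B = 10; EF_B = 10+7 = 17
ES_C = 10; EF_C = 10+4 = 14
ES_D = max(EF_B=17, EF_C=14) = 17; EF_D = 17+6 = 23
Expected project duration μ = 23 days. Critical path: A → B → D.

23 days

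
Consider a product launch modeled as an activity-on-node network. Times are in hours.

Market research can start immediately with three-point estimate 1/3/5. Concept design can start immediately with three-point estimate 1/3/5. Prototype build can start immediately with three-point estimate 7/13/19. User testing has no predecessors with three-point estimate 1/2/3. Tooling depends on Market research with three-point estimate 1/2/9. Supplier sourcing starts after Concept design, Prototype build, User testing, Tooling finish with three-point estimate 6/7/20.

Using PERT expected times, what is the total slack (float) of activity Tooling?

te_Market research = (1 + 4·3 + 5)/6 = 18/6 = 3
te_Concept design = (1 + 4·3 + 5)/6 = 18/6 = 3
te_Prototype build = (7 + 4·13 + 19)/6 = 78/6 = 13
te_User testing = (1 + 4·2 + 3)/6 = 12/6 = 2
te_Tooling = (1 + 4·2 + 9)/6 = 18/6 = 3
te_Supplier sourcing = (6 + 4·7 + 20)/6 = 54/6 = 9

Forward pass:
ES_Market research = 0; EF_Market research = 3
ES_Concept design = 0; EF_Concept design = 3
ES_Prototype build = 0; EF_Prototype build = 13
ES_User testing = 0; EF_User testing = 2
ES_Tooling = 3; EF_Tooling = 3+3 = 6
ES_Supplier sourcing = max(EF_Concept design=3, EF_Prototype build=13, EF_User testing=2, EF_Tooling=6) = 13; EF_Supplier sourcing = 13+9 = 22
Expected project duration μ = 22 hours. Critical path: Prototype build → Supplier sourcing.

Backward pass:
LF_Supplier sourcing = 22; LS_Supplier sourcing = 22−9 = 13
LF_Tooling = LS_Supplier sourcing = 13; LS_Tooling = 13−3 = 10
LF_User testing = LS_Supplier sourcing = 13; LS_User testing = 13−2 = 11
LF_Prototype build = LS_Supplier sourcing = 13; LS_Prototype build = 13−13 = 0
LF_Concept design = LS_Supplier sourcing = 13; LS_Concept design = 13−3 = 10
LF_Market research = LS_Tooling = 10; LS_Market research = 10−3 = 7
Slack_Tooling = LS_Tooling − ES_Tooling = 10 − 3 = 7

7 hours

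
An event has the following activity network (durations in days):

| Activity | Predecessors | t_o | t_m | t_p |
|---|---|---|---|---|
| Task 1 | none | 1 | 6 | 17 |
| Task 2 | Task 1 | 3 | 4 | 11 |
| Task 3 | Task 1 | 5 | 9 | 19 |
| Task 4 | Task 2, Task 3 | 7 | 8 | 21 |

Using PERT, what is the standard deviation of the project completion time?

4.24 days

te_Task 1 = (1 + 4·6 + 17)/6 = 42/6 = 7; σ²_Task 1 = ((17−1)/6)² = 7.111
te_Task 2 = (3 + 4·4 + 11)/6 = 30/6 = 5; σ²_Task 2 = ((11−3)/6)² = 1.778
te_Task 3 = (5 + 4·9 + 19)/6 = 60/6 = 10; σ²_Task 3 = ((19−5)/6)² = 5.444
te_Task 4 = (7 + 4·8 + 21)/6 = 60/6 = 10; σ²_Task 4 = ((21−7)/6)² = 5.444

Forward pass:
ES_Task 1 = 0; EF_Task 1 = 7
ES_Task 2 = 7; EF_Task 2 = 7+5 = 12
ES_Task 3 = 7; EF_Task 3 = 7+10 = 17
ES_Task 4 = max(EF_Task 2=12, EF_Task 3=17) = 17; EF_Task 4 = 17+10 = 27
Expected project duration μ = 27 days. Critical path: Task 1 → Task 3 → Task 4.

Variance along critical path = 7.111 + 5.444 + 5.444 = 18.000
σ = √18.000 = 4.243 days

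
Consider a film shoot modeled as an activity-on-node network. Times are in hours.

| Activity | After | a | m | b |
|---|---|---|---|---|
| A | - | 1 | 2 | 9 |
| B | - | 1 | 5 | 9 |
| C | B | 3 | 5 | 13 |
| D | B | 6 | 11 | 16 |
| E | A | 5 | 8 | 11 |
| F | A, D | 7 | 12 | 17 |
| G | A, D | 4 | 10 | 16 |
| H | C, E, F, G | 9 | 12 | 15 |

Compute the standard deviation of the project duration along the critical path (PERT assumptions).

2.89 hours

te_A = (1 + 4·2 + 9)/6 = 18/6 = 3; σ²_A = ((9−1)/6)² = 1.778
te_B = (1 + 4·5 + 9)/6 = 30/6 = 5; σ²_B = ((9−1)/6)² = 1.778
te_C = (3 + 4·5 + 13)/6 = 36/6 = 6; σ²_C = ((13−3)/6)² = 2.778
te_D = (6 + 4·11 + 16)/6 = 66/6 = 11; σ²_D = ((16−6)/6)² = 2.778
te_E = (5 + 4·8 + 11)/6 = 48/6 = 8; σ²_E = ((11−5)/6)² = 1.000
te_F = (7 + 4·12 + 17)/6 = 72/6 = 12; σ²_F = ((17−7)/6)² = 2.778
te_G = (4 + 4·10 + 16)/6 = 60/6 = 10; σ²_G = ((16−4)/6)² = 4.000
te_H = (9 + 4·12 + 15)/6 = 72/6 = 12; σ²_H = ((15−9)/6)² = 1.000

Forward pass:
ES_A = 0; EF_A = 3
ES_B = 0; EF_B = 5
ES_C = 5; EF_C = 5+6 = 11
ES_D = 5; EF_D = 5+11 = 16
ES_E = 3; EF_E = 3+8 = 11
ES_F = max(EF_A=3, EF_D=16) = 16; EF_F = 16+12 = 28
ES_G = max(EF_A=3, EF_D=16) = 16; EF_G = 16+10 = 26
ES_H = max(EF_C=11, EF_E=11, EF_F=28, EF_G=26) = 28; EF_H = 28+12 = 40
Expected project duration μ = 40 hours. Critical path: B → D → F → H.

Variance along critical path = 1.778 + 2.778 + 2.778 + 1.000 = 8.333
σ = √8.333 = 2.887 hours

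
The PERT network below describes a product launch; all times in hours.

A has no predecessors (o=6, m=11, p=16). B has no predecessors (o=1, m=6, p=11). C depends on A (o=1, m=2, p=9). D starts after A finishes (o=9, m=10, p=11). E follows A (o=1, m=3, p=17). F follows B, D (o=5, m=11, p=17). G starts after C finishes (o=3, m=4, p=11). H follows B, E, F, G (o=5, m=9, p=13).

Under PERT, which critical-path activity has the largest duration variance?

F

te_A = (6 + 4·11 + 16)/6 = 66/6 = 11; σ²_A = ((16−6)/6)² = 2.778
te_B = (1 + 4·6 + 11)/6 = 36/6 = 6; σ²_B = ((11−1)/6)² = 2.778
te_C = (1 + 4·2 + 9)/6 = 18/6 = 3; σ²_C = ((9−1)/6)² = 1.778
te_D = (9 + 4·10 + 11)/6 = 60/6 = 10; σ²_D = ((11−9)/6)² = 0.111
te_E = (1 + 4·3 + 17)/6 = 30/6 = 5; σ²_E = ((17−1)/6)² = 7.111
te_F = (5 + 4·11 + 17)/6 = 66/6 = 11; σ²_F = ((17−5)/6)² = 4.000
te_G = (3 + 4·4 + 11)/6 = 30/6 = 5; σ²_G = ((11−3)/6)² = 1.778
te_H = (5 + 4·9 + 13)/6 = 54/6 = 9; σ²_H = ((13−5)/6)² = 1.778

Forward pass:
ES_A = 0; EF_A = 11
ES_B = 0; EF_B = 6
ES_C = 11; EF_C = 11+3 = 14
ES_D = 11; EF_D = 11+10 = 21
ES_E = 11; EF_E = 11+5 = 16
ES_F = max(EF_B=6, EF_D=21) = 21; EF_F = 21+11 = 32
ES_G = 14; EF_G = 14+5 = 19
ES_H = max(EF_B=6, EF_E=16, EF_F=32, EF_G=19) = 32; EF_H = 32+9 = 41
Expected project duration μ = 41 hours. Critical path: A → D → F → H.

Variances on critical path: σ²_A=2.778, σ²_D=0.111, σ²_F=4.000, σ²_H=1.778.
Largest is σ²_F = 4.000.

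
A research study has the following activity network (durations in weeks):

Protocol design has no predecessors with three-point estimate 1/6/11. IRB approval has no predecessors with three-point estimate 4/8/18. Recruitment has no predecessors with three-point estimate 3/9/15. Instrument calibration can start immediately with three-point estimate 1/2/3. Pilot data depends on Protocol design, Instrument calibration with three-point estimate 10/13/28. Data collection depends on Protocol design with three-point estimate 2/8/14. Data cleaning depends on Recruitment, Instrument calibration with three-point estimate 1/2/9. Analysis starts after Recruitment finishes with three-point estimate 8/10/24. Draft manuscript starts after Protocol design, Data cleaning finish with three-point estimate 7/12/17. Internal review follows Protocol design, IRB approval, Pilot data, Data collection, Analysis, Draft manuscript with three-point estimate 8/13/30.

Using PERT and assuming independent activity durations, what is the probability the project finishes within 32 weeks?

te_Protocol design = (1 + 4·6 + 11)/6 = 36/6 = 6; σ²_Protocol design = ((11−1)/6)² = 2.778
te_IRB approval = (4 + 4·8 + 18)/6 = 54/6 = 9; σ²_IRB approval = ((18−4)/6)² = 5.444
te_Recruitment = (3 + 4·9 + 15)/6 = 54/6 = 9; σ²_Recruitment = ((15−3)/6)² = 4.000
te_Instrument calibration = (1 + 4·2 + 3)/6 = 12/6 = 2; σ²_Instrument calibration = ((3−1)/6)² = 0.111
te_Pilot data = (10 + 4·13 + 28)/6 = 90/6 = 15; σ²_Pilot data = ((28−10)/6)² = 9.000
te_Data collection = (2 + 4·8 + 14)/6 = 48/6 = 8; σ²_Data collection = ((14−2)/6)² = 4.000
te_Data cleaning = (1 + 4·2 + 9)/6 = 18/6 = 3; σ²_Data cleaning = ((9−1)/6)² = 1.778
te_Analysis = (8 + 4·10 + 24)/6 = 72/6 = 12; σ²_Analysis = ((24−8)/6)² = 7.111
te_Draft manuscript = (7 + 4·12 + 17)/6 = 72/6 = 12; σ²_Draft manuscript = ((17−7)/6)² = 2.778
te_Internal review = (8 + 4·13 + 30)/6 = 90/6 = 15; σ²_Internal review = ((30−8)/6)² = 13.444

Forward pass:
ES_Protocol design = 0; EF_Protocol design = 6
ES_IRB approval = 0; EF_IRB approval = 9
ES_Recruitment = 0; EF_Recruitment = 9
ES_Instrument calibration = 0; EF_Instrument calibration = 2
ES_Pilot data = max(EF_Protocol design=6, EF_Instrument calibration=2) = 6; EF_Pilot data = 6+15 = 21
ES_Data collection = 6; EF_Data collection = 6+8 = 14
ES_Data cleaning = max(EF_Recruitment=9, EF_Instrument calibration=2) = 9; EF_Data cleaning = 9+3 = 12
ES_Analysis = 9; EF_Analysis = 9+12 = 21
ES_Draft manuscript = max(EF_Protocol design=6, EF_Data cleaning=12) = 12; EF_Draft manuscript = 12+12 = 24
ES_Internal review = max(EF_Protocol design=6, EF_IRB approval=9, EF_Pilot data=21, EF_Data collection=14, EF_Analysis=21, EF_Draft manuscript=24) = 24; EF_Internal review = 24+15 = 39
Expected project duration μ = 39 weeks. Critical path: Recruitment → Data cleaning → Draft manuscript → Internal review.

Variance along critical path = 4.000 + 1.778 + 2.778 + 13.444 = 22.000; σ = √22.000 = 4.690 weeks.
Z = (32 − 39) / 4.690 = -1.492
P(T ≤ 32) = Φ(-1.492) ≈ 0.068

0.068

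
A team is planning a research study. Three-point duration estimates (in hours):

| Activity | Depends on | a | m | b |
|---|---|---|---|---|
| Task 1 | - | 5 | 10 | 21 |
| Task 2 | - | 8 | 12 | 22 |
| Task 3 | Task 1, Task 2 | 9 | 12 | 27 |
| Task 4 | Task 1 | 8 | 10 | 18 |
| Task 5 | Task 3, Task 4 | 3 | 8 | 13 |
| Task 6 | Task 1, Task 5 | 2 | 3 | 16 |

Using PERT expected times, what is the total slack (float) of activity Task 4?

te_Task 1 = (5 + 4·10 + 21)/6 = 66/6 = 11
te_Task 2 = (8 + 4·12 + 22)/6 = 78/6 = 13
te_Task 3 = (9 + 4·12 + 27)/6 = 84/6 = 14
te_Task 4 = (8 + 4·10 + 18)/6 = 66/6 = 11
te_Task 5 = (3 + 4·8 + 13)/6 = 48/6 = 8
te_Task 6 = (2 + 4·3 + 16)/6 = 30/6 = 5

Forward pass:
ES_Task 1 = 0; EF_Task 1 = 11
ES_Task 2 = 0; EF_Task 2 = 13
ES_Task 3 = max(EF_Task 1=11, EF_Task 2=13) = 13; EF_Task 3 = 13+14 = 27
ES_Task 4 = 11; EF_Task 4 = 11+11 = 22
ES_Task 5 = max(EF_Task 3=27, EF_Task 4=22) = 27; EF_Task 5 = 27+8 = 35
ES_Task 6 = max(EF_Task 1=11, EF_Task 5=35) = 35; EF_Task 6 = 35+5 = 40
Expected project duration μ = 40 hours. Critical path: Task 2 → Task 3 → Task 5 → Task 6.

Backward pass:
LF_Task 6 = 40; LS_Task 6 = 40−5 = 35
LF_Task 5 = LS_Task 6 = 35; LS_Task 5 = 35−8 = 27
LF_Task 4 = LS_Task 5 = 27; LS_Task 4 = 27−11 = 16
LF_Task 3 = LS_Task 5 = 27; LS_Task 3 = 27−14 = 13
LF_Task 2 = LS_Task 3 = 13; LS_Task 2 = 13−13 = 0
LF_Task 1 = min(LS_Task 3=13, LS_Task 4=16, LS_Task 6=35) = 13; LS_Task 1 = 13−11 = 2
Slack_Task 4 = LS_Task 4 − ES_Task 4 = 16 − 11 = 5

5 hours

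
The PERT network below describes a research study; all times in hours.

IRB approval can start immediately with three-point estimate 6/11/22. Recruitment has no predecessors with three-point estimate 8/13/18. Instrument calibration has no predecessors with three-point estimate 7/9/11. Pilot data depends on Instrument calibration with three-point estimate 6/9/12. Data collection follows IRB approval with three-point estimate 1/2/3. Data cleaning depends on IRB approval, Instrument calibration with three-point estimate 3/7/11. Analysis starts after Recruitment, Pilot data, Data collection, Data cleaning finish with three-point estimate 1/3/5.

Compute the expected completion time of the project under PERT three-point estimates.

22 hours

te_IRB approval = (6 + 4·11 + 22)/6 = 72/6 = 12
te_Recruitment = (8 + 4·13 + 18)/6 = 78/6 = 13
te_Instrument calibration = (7 + 4·9 + 11)/6 = 54/6 = 9
te_Pilot data = (6 + 4·9 + 12)/6 = 54/6 = 9
te_Data collection = (1 + 4·2 + 3)/6 = 12/6 = 2
te_Data cleaning = (3 + 4·7 + 11)/6 = 42/6 = 7
te_Analysis = (1 + 4·3 + 5)/6 = 18/6 = 3

Forward pass:
ES_IRB approval = 0; EF_IRB approval = 12
ES_Recruitment = 0; EF_Recruitment = 13
ES_Instrument calibration = 0; EF_Instrument calibration = 9
ES_Pilot data = 9; EF_Pilot data = 9+9 = 18
ES_Data collection = 12; EF_Data collection = 12+2 = 14
ES_Data cleaning = max(EF_IRB approval=12, EF_Instrument calibration=9) = 12; EF_Data cleaning = 12+7 = 19
ES_Analysis = max(EF_Recruitment=13, EF_Pilot data=18, EF_Data collection=14, EF_Data cleaning=19) = 19; EF_Analysis = 19+3 = 22
Expected project duration μ = 22 hours. Critical path: IRB approval → Data cleaning → Analysis.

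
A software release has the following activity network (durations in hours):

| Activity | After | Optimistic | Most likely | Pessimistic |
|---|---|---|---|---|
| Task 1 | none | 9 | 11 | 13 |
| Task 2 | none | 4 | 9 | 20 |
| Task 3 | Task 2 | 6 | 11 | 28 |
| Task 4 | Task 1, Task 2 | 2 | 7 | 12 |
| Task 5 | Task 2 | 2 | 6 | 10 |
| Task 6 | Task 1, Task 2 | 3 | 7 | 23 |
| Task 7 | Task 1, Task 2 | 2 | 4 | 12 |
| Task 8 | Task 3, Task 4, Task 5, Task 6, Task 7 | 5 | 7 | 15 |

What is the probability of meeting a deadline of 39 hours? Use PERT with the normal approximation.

0.951

te_Task 1 = (9 + 4·11 + 13)/6 = 66/6 = 11; σ²_Task 1 = ((13−9)/6)² = 0.444
te_Task 2 = (4 + 4·9 + 20)/6 = 60/6 = 10; σ²_Task 2 = ((20−4)/6)² = 7.111
te_Task 3 = (6 + 4·11 + 28)/6 = 78/6 = 13; σ²_Task 3 = ((28−6)/6)² = 13.444
te_Task 4 = (2 + 4·7 + 12)/6 = 42/6 = 7; σ²_Task 4 = ((12−2)/6)² = 2.778
te_Task 5 = (2 + 4·6 + 10)/6 = 36/6 = 6; σ²_Task 5 = ((10−2)/6)² = 1.778
te_Task 6 = (3 + 4·7 + 23)/6 = 54/6 = 9; σ²_Task 6 = ((23−3)/6)² = 11.111
te_Task 7 = (2 + 4·4 + 12)/6 = 30/6 = 5; σ²_Task 7 = ((12−2)/6)² = 2.778
te_Task 8 = (5 + 4·7 + 15)/6 = 48/6 = 8; σ²_Task 8 = ((15−5)/6)² = 2.778

Forward pass:
ES_Task 1 = 0; EF_Task 1 = 11
ES_Task 2 = 0; EF_Task 2 = 10
ES_Task 3 = 10; EF_Task 3 = 10+13 = 23
ES_Task 4 = max(EF_Task 1=11, EF_Task 2=10) = 11; EF_Task 4 = 11+7 = 18
ES_Task 5 = 10; EF_Task 5 = 10+6 = 16
ES_Task 6 = max(EF_Task 1=11, EF_Task 2=10) = 11; EF_Task 6 = 11+9 = 20
ES_Task 7 = max(EF_Task 1=11, EF_Task 2=10) = 11; EF_Task 7 = 11+5 = 16
ES_Task 8 = max(EF_Task 3=23, EF_Task 4=18, EF_Task 5=16, EF_Task 6=20, EF_Task 7=16) = 23; EF_Task 8 = 23+8 = 31
Expected project duration μ = 31 hours. Critical path: Task 2 → Task 3 → Task 8.

Variance along critical path = 7.111 + 13.444 + 2.778 = 23.333; σ = √23.333 = 4.830 hours.
Z = (39 − 31) / 4.830 = 1.656
P(T ≤ 39) = Φ(1.656) ≈ 0.951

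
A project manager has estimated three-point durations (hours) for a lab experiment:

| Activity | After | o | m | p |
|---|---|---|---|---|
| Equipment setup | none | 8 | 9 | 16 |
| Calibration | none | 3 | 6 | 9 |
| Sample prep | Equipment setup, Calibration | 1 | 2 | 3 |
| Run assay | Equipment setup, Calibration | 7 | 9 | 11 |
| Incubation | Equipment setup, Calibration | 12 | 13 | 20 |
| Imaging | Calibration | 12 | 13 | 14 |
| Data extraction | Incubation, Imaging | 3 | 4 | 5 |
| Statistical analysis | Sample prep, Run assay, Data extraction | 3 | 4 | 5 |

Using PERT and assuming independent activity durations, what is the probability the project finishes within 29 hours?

te_Equipment setup = (8 + 4·9 + 16)/6 = 60/6 = 10; σ²_Equipment setup = ((16−8)/6)² = 1.778
te_Calibration = (3 + 4·6 + 9)/6 = 36/6 = 6; σ²_Calibration = ((9−3)/6)² = 1.000
te_Sample prep = (1 + 4·2 + 3)/6 = 12/6 = 2; σ²_Sample prep = ((3−1)/6)² = 0.111
te_Run assay = (7 + 4·9 + 11)/6 = 54/6 = 9; σ²_Run assay = ((11−7)/6)² = 0.444
te_Incubation = (12 + 4·13 + 20)/6 = 84/6 = 14; σ²_Incubation = ((20−12)/6)² = 1.778
te_Imaging = (12 + 4·13 + 14)/6 = 78/6 = 13; σ²_Imaging = ((14−12)/6)² = 0.111
te_Data extraction = (3 + 4·4 + 5)/6 = 24/6 = 4; σ²_Data extraction = ((5−3)/6)² = 0.111
te_Statistical analysis = (3 + 4·4 + 5)/6 = 24/6 = 4; σ²_Statistical analysis = ((5−3)/6)² = 0.111

Forward pass:
ES_Equipment setup = 0; EF_Equipment setup = 10
ES_Calibration = 0; EF_Calibration = 6
ES_Sample prep = max(EF_Equipment setup=10, EF_Calibration=6) = 10; EF_Sample prep = 10+2 = 12
ES_Run assay = max(EF_Equipment setup=10, EF_Calibration=6) = 10; EF_Run assay = 10+9 = 19
ES_Incubation = max(EF_Equipment setup=10, EF_Calibration=6) = 10; EF_Incubation = 10+14 = 24
ES_Imaging = 6; EF_Imaging = 6+13 = 19
ES_Data extraction = max(EF_Incubation=24, EF_Imaging=19) = 24; EF_Data extraction = 24+4 = 28
ES_Statistical analysis = max(EF_Sample prep=12, EF_Run assay=19, EF_Data extraction=28) = 28; EF_Statistical analysis = 28+4 = 32
Expected project duration μ = 32 hours. Critical path: Equipment setup → Incubation → Data extraction → Statistical analysis.

Variance along critical path = 1.778 + 1.778 + 0.111 + 0.111 = 3.778; σ = √3.778 = 1.944 hours.
Z = (29 − 32) / 1.944 = -1.543
P(T ≤ 29) = Φ(-1.543) ≈ 0.061

0.061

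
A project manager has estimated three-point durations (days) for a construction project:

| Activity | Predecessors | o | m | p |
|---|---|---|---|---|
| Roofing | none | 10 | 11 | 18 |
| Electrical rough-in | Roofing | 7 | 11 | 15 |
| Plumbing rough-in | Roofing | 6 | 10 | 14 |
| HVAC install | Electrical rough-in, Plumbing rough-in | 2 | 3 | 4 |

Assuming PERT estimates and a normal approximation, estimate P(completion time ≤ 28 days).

te_Roofing = (10 + 4·11 + 18)/6 = 72/6 = 12; σ²_Roofing = ((18−10)/6)² = 1.778
te_Electrical rough-in = (7 + 4·11 + 15)/6 = 66/6 = 11; σ²_Electrical rough-in = ((15−7)/6)² = 1.778
te_Plumbing rough-in = (6 + 4·10 + 14)/6 = 60/6 = 10; σ²_Plumbing rough-in = ((14−6)/6)² = 1.778
te_HVAC install = (2 + 4·3 + 4)/6 = 18/6 = 3; σ²_HVAC install = ((4−2)/6)² = 0.111

Forward pass:
ES_Roofing = 0; EF_Roofing = 12
ES_Electrical rough-in = 12; EF_Electrical rough-in = 12+11 = 23
ES_Plumbing rough-in = 12; EF_Plumbing rough-in = 12+10 = 22
ES_HVAC install = max(EF_Electrical rough-in=23, EF_Plumbing rough-in=22) = 23; EF_HVAC install = 23+3 = 26
Expected project duration μ = 26 days. Critical path: Roofing → Electrical rough-in → HVAC install.

Variance along critical path = 1.778 + 1.778 + 0.111 = 3.667; σ = √3.667 = 1.915 days.
Z = (28 − 26) / 1.915 = 1.044
P(T ≤ 28) = Φ(1.044) ≈ 0.852

0.852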